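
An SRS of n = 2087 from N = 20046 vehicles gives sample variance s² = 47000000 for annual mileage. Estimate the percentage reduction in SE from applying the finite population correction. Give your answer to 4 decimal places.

5.3486

f = n/N = 2087/20046 = 0.10411055.
SE_no-fpc = √(s²/n) = 150.06787; SE_fpc = √((1−f)s²/n) = 142.04139.
Ratio = √(1−f) = 0.94651437. Reduction = 100·(1 − 0.94651437) = 5.3486%.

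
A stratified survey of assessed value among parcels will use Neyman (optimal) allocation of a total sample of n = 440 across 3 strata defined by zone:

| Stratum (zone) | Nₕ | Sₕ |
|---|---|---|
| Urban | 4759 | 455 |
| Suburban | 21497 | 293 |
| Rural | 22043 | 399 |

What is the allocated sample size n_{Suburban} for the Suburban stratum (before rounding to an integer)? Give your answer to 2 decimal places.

160.58

Neyman allocation: nₕ = n·NₕSₕ / Σⱼ NⱼSⱼ.
Σ NⱼSⱼ = 4759·455 + 21497·293 + 22043·399 = 1.7259123 × 10^7.
n_{Suburban} = 440·21497·293 / (1.7259123 × 10^7) = 160.58.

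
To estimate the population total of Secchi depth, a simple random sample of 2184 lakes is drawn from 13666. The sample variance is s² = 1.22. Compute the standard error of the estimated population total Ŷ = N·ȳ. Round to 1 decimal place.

296.1

Var(Ŷ) = N²·Var(ȳ) = N²·(1 − n/N)·s²/n.
f = 2184/13666 = 0.15981267; Var(ȳ) = 0.84018733·1.22/2184 = 4.6933541 × 10^-4.
Var(Ŷ) = 13666² · (4.6933541 × 10^-4) = 87652.873.
SE(Ŷ) = √(87652.873) = 296.1.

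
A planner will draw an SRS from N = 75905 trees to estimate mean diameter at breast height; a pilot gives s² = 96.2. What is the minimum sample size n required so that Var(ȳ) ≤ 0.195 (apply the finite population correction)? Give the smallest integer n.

491

Without fpc, n₀ = s²/D = 96.2/0.195 = 493.3333.
With fpc, (1 − n/N)·s²/n ≤ D requires n ≥ n₀/(1 + n₀/N) = 493.3333/(1 + 493.3333/75905) = 490.1477.
Rounding up, n = 491.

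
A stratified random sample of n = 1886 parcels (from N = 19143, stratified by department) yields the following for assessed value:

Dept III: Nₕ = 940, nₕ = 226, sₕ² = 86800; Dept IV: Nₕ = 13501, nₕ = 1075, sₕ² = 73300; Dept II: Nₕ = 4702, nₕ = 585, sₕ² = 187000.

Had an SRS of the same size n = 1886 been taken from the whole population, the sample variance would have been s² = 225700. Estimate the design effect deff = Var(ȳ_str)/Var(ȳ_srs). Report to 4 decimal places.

0.4524

Var(ȳ_str) = Σ Wₕ²(1−fₕ)sₕ²/nₕ with Wₕ = Nₕ/19143:
  Dept III: (940/19143)²·(1−226/940)·86800/226 = 0.70342428
  Dept IV: (13501/19143)²·(1−1075/13501)·73300/1075 = 31.21568
  Dept II: (4702/19143)²·(1−585/4702)·187000/585 = 16.886095
  → Var(ȳ_str) = 48.805199.
Var(ȳ_srs) = (1 − 1886/19143)·225700/1886 = 107.88105.
deff = 48.805199 / 107.88105 = 0.4524.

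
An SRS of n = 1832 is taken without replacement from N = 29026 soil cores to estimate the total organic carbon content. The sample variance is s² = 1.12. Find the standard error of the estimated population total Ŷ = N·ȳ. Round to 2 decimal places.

Var(Ŷ) = N²·Var(ȳ) = N²·(1 − n/N)·s²/n.
f = 1832/29026 = 0.06311583; Var(ȳ) = 0.93688417·1.12/1832 = 5.7276762 × 10^-4.
Var(Ŷ) = 29026² · (5.7276762 × 10^-4) = 482561.69.
SE(Ŷ) = √(482561.69) = 694.67.

694.67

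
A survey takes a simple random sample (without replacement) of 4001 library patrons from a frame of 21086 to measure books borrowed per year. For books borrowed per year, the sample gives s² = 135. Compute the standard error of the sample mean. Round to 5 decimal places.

0.16535

Under SRS without replacement, Var(ȳ) = (1 − f)·s²/n with f = n/N = 4001/21086 = 0.18974675.
Var(ȳ) = (1 − 0.18974675)·135/4001 = 0.81025325·0.033741565 = 0.027339212.
SE(ȳ) = √(0.027339212) = 0.16535.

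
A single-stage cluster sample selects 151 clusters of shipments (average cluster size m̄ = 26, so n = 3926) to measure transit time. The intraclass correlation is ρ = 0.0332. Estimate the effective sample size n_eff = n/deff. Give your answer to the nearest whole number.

deff = 1 + (26 − 1)·0.0332 = 1 + 0.83 = 1.83.
n_eff = 3926 / 1.83 = 2145.

2145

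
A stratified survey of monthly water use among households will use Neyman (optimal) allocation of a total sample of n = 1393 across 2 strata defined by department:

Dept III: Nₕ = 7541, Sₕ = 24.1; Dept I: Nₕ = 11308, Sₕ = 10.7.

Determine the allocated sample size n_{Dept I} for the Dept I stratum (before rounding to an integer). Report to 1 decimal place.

Neyman allocation: nₕ = n·NₕSₕ / Σⱼ NⱼSⱼ.
Σ NⱼSⱼ = 7541·24.1 + 11308·10.7 = 302733.7.
n_{Dept I} = 1393·11308·10.7 / 302733.7 = 556.7.

556.7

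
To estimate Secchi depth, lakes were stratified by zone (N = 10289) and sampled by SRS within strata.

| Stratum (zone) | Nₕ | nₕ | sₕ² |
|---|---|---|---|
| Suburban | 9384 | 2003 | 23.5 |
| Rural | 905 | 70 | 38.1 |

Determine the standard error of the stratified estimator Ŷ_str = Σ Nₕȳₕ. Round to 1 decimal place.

1106.3

Var(Ŷ_str) = Σₕ Nₕ²(1 − fₕ)sₕ²/nₕ.
Suburban: 9384²·(1 − 2003/9384)·23.5/2003 = 812624.88.
Rural: 905²·(1 − 70/905)·38.1/70 = 411303.11.
Sum = 1.223928 × 10^6.
SE = √(1.223928 × 10^6) = 1106.3.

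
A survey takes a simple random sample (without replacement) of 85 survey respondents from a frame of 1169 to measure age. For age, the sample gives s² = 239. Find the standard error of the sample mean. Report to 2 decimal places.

1.61

Under SRS without replacement, Var(ȳ) = (1 − f)·s²/n with f = n/N = 85/1169 = 0.07271172.
Var(ȳ) = (1 − 0.07271172)·239/85 = 0.92728828·2.8117647 = 2.6073165.
SE(ȳ) = √(2.6073165) = 1.61.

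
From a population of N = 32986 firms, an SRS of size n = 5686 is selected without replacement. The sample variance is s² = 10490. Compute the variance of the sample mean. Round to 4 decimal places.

Under SRS without replacement, Var(ȳ) = (1 − f)·s²/n with f = n/N = 5686/32986 = 0.17237616.
Var(ȳ) = (1 − 0.17237616)·10490/5686 = 0.82762384·1.8448822 = 1.5268685.

1.5269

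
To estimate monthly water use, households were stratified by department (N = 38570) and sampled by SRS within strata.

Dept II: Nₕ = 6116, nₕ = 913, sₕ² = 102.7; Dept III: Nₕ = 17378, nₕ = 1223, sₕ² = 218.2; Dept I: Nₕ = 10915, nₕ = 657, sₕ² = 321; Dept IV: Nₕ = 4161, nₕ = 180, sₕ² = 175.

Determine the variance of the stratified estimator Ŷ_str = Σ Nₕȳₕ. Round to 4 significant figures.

Var(Ŷ_str) = Σₕ Nₕ²(1 − fₕ)sₕ²/nₕ.
Dept II: 6116²·(1 − 913/6116)·102.7/913 = 3.5794885 × 10^6.
Dept III: 17378²·(1 − 1223/17378)·218.2/1223 = 5.0088156 × 10^7.
Dept I: 10915²·(1 − 657/10915)·321/657 = 5.4704884 × 10^7.
Dept IV: 4161²·(1 − 180/4161)·175/180 = 1.6104804 × 10^7.
Sum = 1.2447733 × 10^8.

1.245 × 10^8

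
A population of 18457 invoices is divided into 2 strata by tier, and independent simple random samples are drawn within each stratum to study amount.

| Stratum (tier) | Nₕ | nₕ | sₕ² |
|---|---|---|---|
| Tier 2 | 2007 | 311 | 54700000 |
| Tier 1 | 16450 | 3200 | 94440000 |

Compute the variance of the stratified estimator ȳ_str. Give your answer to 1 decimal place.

Var(ȳ_str) = Σₕ Wₕ²(1 − fₕ)sₕ²/nₕ with Wₕ = Nₕ/N, N = 18457.
Tier 2: Wₕ = 0.10873923; term = 0.10873923²·(1 − 0.15495765)·54700000/311 = 1757.4296.
Tier 1: Wₕ = 0.89126077; term = 0.89126077²·(1 − 0.19452888)·94440000/3200 = 18882.764.
Sum = 20640.194.

20640.2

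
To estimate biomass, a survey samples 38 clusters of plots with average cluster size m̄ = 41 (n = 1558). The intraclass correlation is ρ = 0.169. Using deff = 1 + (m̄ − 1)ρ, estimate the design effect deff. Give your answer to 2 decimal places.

7.76

deff = 1 + (41 − 1)·0.169 = 1 + 6.76 = 7.76.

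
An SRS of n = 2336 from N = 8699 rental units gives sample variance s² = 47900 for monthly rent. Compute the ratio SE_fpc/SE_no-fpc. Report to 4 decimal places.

0.8553

f = n/N = 2336/8699 = 0.26853661.
SE_no-fpc = √(s²/n) = 4.5282598; SE_fpc = √((1−f)s²/n) = 3.8728229.
Ratio = √(1−f) = 0.85525633.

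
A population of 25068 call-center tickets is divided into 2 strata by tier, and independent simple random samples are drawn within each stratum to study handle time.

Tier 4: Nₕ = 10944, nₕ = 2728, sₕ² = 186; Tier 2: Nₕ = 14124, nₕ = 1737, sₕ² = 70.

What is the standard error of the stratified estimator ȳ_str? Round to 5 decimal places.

0.14483

Var(ȳ_str) = Σₕ Wₕ²(1 − fₕ)sₕ²/nₕ with Wₕ = Nₕ/N, N = 25068.
Tier 4: Wₕ = 0.43657252; term = 0.43657252²·(1 − 0.24926901)·186/2728 = 0.0097558636.
Tier 2: Wₕ = 0.56342748; term = 0.56342748²·(1 − 0.12298216)·70/1737 = 0.011219737.
Sum = 0.020975601.
SE = √(0.020975601) = 0.14483.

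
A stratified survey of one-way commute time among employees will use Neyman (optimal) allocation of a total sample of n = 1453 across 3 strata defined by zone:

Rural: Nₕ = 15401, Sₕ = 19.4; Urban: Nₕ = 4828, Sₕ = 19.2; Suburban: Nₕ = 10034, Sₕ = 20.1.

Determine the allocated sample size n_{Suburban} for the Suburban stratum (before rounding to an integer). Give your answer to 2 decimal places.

494.04

Neyman allocation: nₕ = n·NₕSₕ / Σⱼ NⱼSⱼ.
Σ NⱼSⱼ = 15401·19.4 + 4828·19.2 + 10034·20.1 = 593160.4.
n_{Suburban} = 1453·10034·20.1 / 593160.4 = 494.04.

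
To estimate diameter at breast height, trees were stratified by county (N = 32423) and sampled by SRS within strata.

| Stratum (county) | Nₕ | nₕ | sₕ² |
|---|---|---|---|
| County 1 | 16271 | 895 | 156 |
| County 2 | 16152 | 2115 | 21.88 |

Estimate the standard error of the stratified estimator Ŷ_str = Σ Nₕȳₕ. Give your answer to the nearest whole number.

6779

Var(Ŷ_str) = Σₕ Nₕ²(1 − fₕ)sₕ²/nₕ.
County 1: 16271²·(1 − 895/16271)·156/895 = 4.3607298 × 10^7.
County 2: 16152²·(1 − 2115/16152)·21.88/2115 = 2.3455114 × 10^6.
Sum = 4.5952809 × 10^7.
SE = √(4.5952809 × 10^7) = 6779.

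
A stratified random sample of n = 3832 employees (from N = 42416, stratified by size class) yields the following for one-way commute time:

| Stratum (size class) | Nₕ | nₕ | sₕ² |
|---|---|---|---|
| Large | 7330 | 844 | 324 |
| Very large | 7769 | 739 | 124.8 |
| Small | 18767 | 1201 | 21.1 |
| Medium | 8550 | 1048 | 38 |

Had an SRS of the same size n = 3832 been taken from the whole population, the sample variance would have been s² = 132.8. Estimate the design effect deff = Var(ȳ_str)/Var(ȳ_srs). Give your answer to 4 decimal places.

Var(ȳ_str) = Σ Wₕ²(1−fₕ)sₕ²/nₕ with Wₕ = Nₕ/42416:
  Large: (7330/42416)²·(1−844/7330)·324/844 = 0.010144346
  Very large: (7769/42416)²·(1−739/7769)·124.8/739 = 0.0051266205
  Small: (18767/42416)²·(1−1201/18767)·21.1/1201 = 0.0032191985
  Medium: (8550/42416)²·(1−1048/8550)·38/1048 = 0.0012927248
  → Var(ȳ_str) = 0.01978289.
Var(ȳ_srs) = (1 − 3832/42416)·132.8/3832 = 0.031524638.
deff = 0.01978289 / 0.031524638 = 0.6275.

0.6275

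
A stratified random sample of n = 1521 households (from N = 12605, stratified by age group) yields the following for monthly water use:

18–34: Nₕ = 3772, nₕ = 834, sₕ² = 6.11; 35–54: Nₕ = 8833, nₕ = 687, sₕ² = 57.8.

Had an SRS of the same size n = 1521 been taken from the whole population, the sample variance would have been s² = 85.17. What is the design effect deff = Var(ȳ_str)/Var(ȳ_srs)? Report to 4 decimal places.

0.7842

Var(ȳ_str) = Σ Wₕ²(1−fₕ)sₕ²/nₕ with Wₕ = Nₕ/12605:
  18–34: (3772/12605)²·(1−834/3772)·6.11/834 = 5.1099063 × 10^-4
  35–54: (8833/12605)²·(1−687/8833)·57.8/687 = 0.038101146
  → Var(ȳ_str) = 0.038612137.
Var(ȳ_srs) = (1 − 1521/12605)·85.17/1521 = 0.049239213.
deff = 0.038612137 / 0.049239213 = 0.7842.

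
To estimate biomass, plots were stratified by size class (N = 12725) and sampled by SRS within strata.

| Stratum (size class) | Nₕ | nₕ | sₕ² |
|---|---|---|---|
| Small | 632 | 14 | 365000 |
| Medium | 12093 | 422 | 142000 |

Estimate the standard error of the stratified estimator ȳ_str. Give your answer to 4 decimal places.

Var(ȳ_str) = Σₕ Wₕ²(1 − fₕ)sₕ²/nₕ with Wₕ = Nₕ/N, N = 12725.
Small: Wₕ = 0.04966601; term = 0.04966601²·(1 − 0.02215190)·365000/14 = 62.88612.
Medium: Wₕ = 0.95033399; term = 0.95033399²·(1 − 0.03489622)·142000/422 = 293.2935.
Sum = 356.17962.
SE = √(356.17962) = 18.8727.

18.8727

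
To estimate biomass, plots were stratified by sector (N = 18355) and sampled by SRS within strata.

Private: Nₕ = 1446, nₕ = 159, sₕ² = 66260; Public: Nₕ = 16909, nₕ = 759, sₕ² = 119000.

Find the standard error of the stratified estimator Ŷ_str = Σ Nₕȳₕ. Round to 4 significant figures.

Var(Ŷ_str) = Σₕ Nₕ²(1 − fₕ)sₕ²/nₕ.
Private: 1446²·(1 − 159/1446)·66260/159 = 7.7553454 × 10^8.
Public: 16909²·(1 − 759/16909)·119000/759 = 4.2814969 × 10^10.
Sum = 4.3590504 × 10^10.
SE = √(4.3590504 × 10^10) = 208800.

208800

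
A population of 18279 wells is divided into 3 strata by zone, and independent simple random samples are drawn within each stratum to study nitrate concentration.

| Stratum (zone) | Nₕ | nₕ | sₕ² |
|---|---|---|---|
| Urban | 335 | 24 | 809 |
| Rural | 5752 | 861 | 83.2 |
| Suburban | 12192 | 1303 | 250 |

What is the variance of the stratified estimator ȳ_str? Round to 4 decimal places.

Var(ȳ_str) = Σₕ Wₕ²(1 − fₕ)sₕ²/nₕ with Wₕ = Nₕ/N, N = 18279.
Urban: Wₕ = 0.01832704; term = 0.01832704²·(1 − 0.07164179)·809/24 = 0.010510844.
Rural: Wₕ = 0.31467805; term = 0.31467805²·(1 − 0.14968707)·83.2/861 = 0.0081363917.
Suburban: Wₕ = 0.66699491; term = 0.66699491²·(1 − 0.10687336)·250/1303 = 0.076234873.
Sum = 0.094882109.

0.0949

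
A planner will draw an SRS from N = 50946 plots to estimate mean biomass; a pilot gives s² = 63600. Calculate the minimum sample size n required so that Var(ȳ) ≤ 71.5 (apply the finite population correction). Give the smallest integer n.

Without fpc, n₀ = s²/D = 63600/71.5 = 889.5105.
With fpc, (1 − n/N)·s²/n ≤ D requires n ≥ n₀/(1 + n₀/N) = 889.5105/(1 + 889.5105/50946) = 874.2463.
Rounding up, n = 875.

875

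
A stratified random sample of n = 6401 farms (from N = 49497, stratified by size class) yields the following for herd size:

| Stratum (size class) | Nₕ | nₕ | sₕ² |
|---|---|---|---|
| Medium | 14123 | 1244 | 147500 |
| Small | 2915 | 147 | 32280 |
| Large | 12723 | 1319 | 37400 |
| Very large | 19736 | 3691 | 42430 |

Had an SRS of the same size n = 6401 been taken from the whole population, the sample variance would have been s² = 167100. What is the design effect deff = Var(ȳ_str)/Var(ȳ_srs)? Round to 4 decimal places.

0.5584

Var(ȳ_str) = Σ Wₕ²(1−fₕ)sₕ²/nₕ with Wₕ = Nₕ/49497:
  Medium: (14123/49497)²·(1−1244/14123)·147500/1244 = 8.8028436
  Small: (2915/49497)²·(1−147/2915)·32280/147 = 0.72320777
  Large: (12723/49497)²·(1−1319/12723)·37400/1319 = 1.6792517
  Very large: (19736/49497)²·(1−3691/19736)·42430/3691 = 1.4858333
  → Var(ȳ_str) = 12.691136.
Var(ȳ_srs) = (1 − 6401/49497)·167100/6401 = 22.729334.
deff = 12.691136 / 22.729334 = 0.5584.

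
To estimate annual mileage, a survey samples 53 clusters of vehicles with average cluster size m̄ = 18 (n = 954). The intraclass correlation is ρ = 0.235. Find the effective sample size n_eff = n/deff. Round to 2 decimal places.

deff = 1 + (18 − 1)·0.235 = 1 + 3.995 = 4.995.
n_eff = 954 / 4.995 = 190.99.

190.99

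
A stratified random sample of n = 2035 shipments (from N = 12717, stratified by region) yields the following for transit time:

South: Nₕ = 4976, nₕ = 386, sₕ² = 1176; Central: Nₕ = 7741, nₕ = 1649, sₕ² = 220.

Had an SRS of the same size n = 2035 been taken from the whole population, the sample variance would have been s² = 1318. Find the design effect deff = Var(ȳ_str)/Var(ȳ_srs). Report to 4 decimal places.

0.8624

Var(ȳ_str) = Σ Wₕ²(1−fₕ)sₕ²/nₕ with Wₕ = Nₕ/12717:
  South: (4976/12717)²·(1−386/4976)·1176/386 = 0.43027264
  Central: (7741/12717)²·(1−1649/7741)·220/1649 = 0.038903587
  → Var(ȳ_str) = 0.46917623.
Var(ȳ_srs) = (1 − 2035/12717)·1318/2035 = 0.54402505.
deff = 0.46917623 / 0.54402505 = 0.8624.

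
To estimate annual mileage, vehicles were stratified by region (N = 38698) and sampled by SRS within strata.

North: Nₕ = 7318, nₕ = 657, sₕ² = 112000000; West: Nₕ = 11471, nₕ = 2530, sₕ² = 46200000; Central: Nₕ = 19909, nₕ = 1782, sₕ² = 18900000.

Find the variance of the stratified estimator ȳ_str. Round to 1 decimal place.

9355.5

Var(ȳ_str) = Σₕ Wₕ²(1 − fₕ)sₕ²/nₕ with Wₕ = Nₕ/N, N = 38698.
North: Wₕ = 0.18910538; term = 0.18910538²·(1 − 0.08977863)·112000000/657 = 5548.9071.
West: Wₕ = 0.29642359; term = 0.29642359²·(1 − 0.22055619)·46200000/2530 = 1250.6385.
Central: Wₕ = 0.51447103; term = 0.51447103²·(1 − 0.08950726)·18900000/1782 = 2555.9505.
Sum = 9355.4961.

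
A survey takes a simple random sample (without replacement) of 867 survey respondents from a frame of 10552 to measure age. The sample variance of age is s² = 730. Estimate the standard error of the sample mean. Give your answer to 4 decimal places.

0.8791

Under SRS without replacement, Var(ȳ) = (1 − f)·s²/n with f = n/N = 867/10552 = 0.08216452.
Var(ȳ) = (1 − 0.08216452)·730/867 = 0.91783548·0.84198385 = 0.77280265.
SE(ȳ) = √(0.77280265) = 0.8791.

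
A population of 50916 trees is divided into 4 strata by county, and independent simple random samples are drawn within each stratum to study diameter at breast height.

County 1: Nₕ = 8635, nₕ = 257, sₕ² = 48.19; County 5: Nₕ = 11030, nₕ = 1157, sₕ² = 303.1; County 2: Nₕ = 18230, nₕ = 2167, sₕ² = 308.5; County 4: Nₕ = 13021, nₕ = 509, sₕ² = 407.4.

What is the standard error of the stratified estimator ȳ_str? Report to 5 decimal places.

Var(ȳ_str) = Σₕ Wₕ²(1 − fₕ)sₕ²/nₕ with Wₕ = Nₕ/N, N = 50916.
County 1: Wₕ = 0.16959306; term = 0.16959306²·(1 − 0.02976259)·48.19/257 = 0.0052326049.
County 5: Wₕ = 0.21663131; term = 0.21663131²·(1 − 0.10489574)·303.1/1157 = 0.011004458.
County 2: Wₕ = 0.35804069; term = 0.35804069²·(1 − 0.11886999)·308.5/2167 = 0.016080555.
County 4: Wₕ = 0.25573494; term = 0.25573494²·(1 − 0.03909070)·407.4/509 = 0.050299742.
Sum = 0.08261736.
SE = √(0.08261736) = 0.28743.

0.28743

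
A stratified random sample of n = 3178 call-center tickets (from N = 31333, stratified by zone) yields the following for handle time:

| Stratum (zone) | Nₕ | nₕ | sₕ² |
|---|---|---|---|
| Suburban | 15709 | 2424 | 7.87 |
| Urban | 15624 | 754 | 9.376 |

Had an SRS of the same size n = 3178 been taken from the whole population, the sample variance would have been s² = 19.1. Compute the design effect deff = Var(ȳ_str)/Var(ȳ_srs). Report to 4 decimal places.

Var(ȳ_str) = Σ Wₕ²(1−fₕ)sₕ²/nₕ with Wₕ = Nₕ/31333:
  Suburban: (15709/31333)²·(1−2424/15709)·7.87/2424 = 6.9015757 × 10^-4
  Urban: (15624/31333)²·(1−754/15624)·9.376/754 = 0.0029426966
  → Var(ȳ_str) = 0.0036328542.
Var(ȳ_srs) = (1 − 3178/31333)·19.1/3178 = 0.0054004883.
deff = 0.0036328542 / 0.0054004883 = 0.6727.

0.6727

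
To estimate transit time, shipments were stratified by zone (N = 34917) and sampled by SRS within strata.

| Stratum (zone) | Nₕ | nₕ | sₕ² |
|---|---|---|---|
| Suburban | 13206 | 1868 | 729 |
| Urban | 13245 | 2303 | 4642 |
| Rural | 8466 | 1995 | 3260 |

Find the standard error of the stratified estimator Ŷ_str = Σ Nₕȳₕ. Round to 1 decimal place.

20977.9

Var(Ŷ_str) = Σₕ Nₕ²(1 − fₕ)sₕ²/nₕ.
Suburban: 13206²·(1 − 1868/13206)·729/1868 = 5.8433029 × 10^7.
Urban: 13245²·(1 − 2303/13245)·4642/2303 = 2.9211904 × 10^8.
Rural: 8466²·(1 − 1995/8466)·3260/1995 = 8.9520884 × 10^7.
Sum = 4.4007295 × 10^8.
SE = √(4.4007295 × 10^8) = 20977.9.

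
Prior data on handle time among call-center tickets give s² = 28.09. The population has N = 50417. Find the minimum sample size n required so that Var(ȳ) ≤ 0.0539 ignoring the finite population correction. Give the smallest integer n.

522

Without fpc, n₀ = s²/D = 28.09/0.0539 = 521.1503.
Rounding up, n = 522.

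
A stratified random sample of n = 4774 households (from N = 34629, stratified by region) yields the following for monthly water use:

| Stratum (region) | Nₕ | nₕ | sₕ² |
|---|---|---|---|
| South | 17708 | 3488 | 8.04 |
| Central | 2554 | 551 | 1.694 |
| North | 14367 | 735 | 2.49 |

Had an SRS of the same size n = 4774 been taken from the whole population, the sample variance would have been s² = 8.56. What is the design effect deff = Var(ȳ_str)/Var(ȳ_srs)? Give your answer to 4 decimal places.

Var(ȳ_str) = Σ Wₕ²(1−fₕ)sₕ²/nₕ with Wₕ = Nₕ/34629:
  South: (17708/34629)²·(1−3488/17708)·8.04/3488 = 4.840261 × 10^-4
  Central: (2554/34629)²·(1−551/2554)·1.694/551 = 1.3115467 × 10^-5
  North: (14367/34629)²·(1−735/14367)·2.49/735 = 5.5329631 × 10^-4
  → Var(ȳ_str) = 0.0010504379.
Var(ȳ_srs) = (1 − 4774/34629)·8.56/4774 = 0.001545854.
deff = 0.0010504379 / 0.001545854 = 0.6795.

0.6795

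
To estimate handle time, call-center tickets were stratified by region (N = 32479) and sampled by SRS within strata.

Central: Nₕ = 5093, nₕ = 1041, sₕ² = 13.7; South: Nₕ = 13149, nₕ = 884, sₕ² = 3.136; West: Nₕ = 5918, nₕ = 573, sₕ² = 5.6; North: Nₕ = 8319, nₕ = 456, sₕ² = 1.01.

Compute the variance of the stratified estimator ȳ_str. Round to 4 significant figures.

0.001230

Var(ȳ_str) = Σₕ Wₕ²(1 − fₕ)sₕ²/nₕ with Wₕ = Nₕ/N, N = 32479.
Central: Wₕ = 0.15680902; term = 0.15680902²·(1 − 0.20439819)·13.7/1041 = 2.5745875 × 10^-4.
South: Wₕ = 0.40484621; term = 0.40484621²·(1 − 0.06722945)·3.136/884 = 5.4234891 × 10^-4.
West: Wₕ = 0.18221004; term = 0.18221004²·(1 − 0.09682325)·5.6/573 = 2.9305611 × 10^-4.
North: Wₕ = 0.25613473; term = 0.25613473²·(1 − 0.05481428)·1.01/456 = 1.373443 × 10^-4.
Sum = 0.0012302081.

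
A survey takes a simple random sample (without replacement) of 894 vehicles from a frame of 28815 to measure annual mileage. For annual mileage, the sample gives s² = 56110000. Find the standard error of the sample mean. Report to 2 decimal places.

246.61

Under SRS without replacement, Var(ȳ) = (1 − f)·s²/n with f = n/N = 894/28815 = 0.03102551.
Var(ȳ) = (1 − 0.03102551)·56110000/894 = 0.96897449·62762.864 = 60815.614.
SE(ȳ) = √(60815.614) = 246.61.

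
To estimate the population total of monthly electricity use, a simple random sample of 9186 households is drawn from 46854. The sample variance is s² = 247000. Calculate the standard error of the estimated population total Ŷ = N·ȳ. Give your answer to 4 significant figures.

217800

Var(Ŷ) = N²·Var(ȳ) = N²·(1 − n/N)·s²/n.
f = 9186/46854 = 0.19605583; Var(ȳ) = 0.80394417·247000/9186 = 21.617049.
Var(Ŷ) = 46854² · 21.617049 = 4.745585 × 10^10.
SE(Ŷ) = √(4.745585 × 10^10) = 217800.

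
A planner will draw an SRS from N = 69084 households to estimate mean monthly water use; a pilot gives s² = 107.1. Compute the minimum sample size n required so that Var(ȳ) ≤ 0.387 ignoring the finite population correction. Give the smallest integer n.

Without fpc, n₀ = s²/D = 107.1/0.387 = 276.7442.
Rounding up, n = 277.

277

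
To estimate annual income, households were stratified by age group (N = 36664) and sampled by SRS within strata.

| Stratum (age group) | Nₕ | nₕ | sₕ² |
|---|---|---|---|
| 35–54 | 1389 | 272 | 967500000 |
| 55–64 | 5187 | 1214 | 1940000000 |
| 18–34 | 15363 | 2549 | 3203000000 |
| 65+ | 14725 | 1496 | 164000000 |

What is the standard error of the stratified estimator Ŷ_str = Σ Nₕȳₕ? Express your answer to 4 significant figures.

1.753 × 10^7

Var(Ŷ_str) = Σₕ Nₕ²(1 − fₕ)sₕ²/nₕ.
35–54: 1389²·(1 − 272/1389)·967500000/272 = 5.5187089 × 10^12.
55–64: 5187²·(1 − 1214/5187)·1940000000/1214 = 3.2931981 × 10^13.
18–34: 15363²·(1 − 2549/15363)·3203000000/2549 = 2.4737047 × 10^14.
65+: 14725²·(1 − 1496/14725)·164000000/1496 = 2.1354754 × 10^13.
Sum = 3.0717591 × 10^14.
SE = √(3.0717591 × 10^14) = 1.753 × 10^7.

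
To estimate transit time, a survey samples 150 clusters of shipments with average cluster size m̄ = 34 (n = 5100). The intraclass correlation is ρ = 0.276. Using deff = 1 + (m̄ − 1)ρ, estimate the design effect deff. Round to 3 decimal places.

10.108

deff = 1 + (34 − 1)·0.276 = 1 + 9.108 = 10.108.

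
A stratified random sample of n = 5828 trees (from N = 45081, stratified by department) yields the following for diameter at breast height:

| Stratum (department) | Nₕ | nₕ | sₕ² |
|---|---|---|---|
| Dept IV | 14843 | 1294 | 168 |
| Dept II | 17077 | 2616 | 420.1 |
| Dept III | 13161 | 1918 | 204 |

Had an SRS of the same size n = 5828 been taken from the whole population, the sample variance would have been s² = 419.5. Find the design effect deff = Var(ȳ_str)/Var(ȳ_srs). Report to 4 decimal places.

Var(ȳ_str) = Σ Wₕ²(1−fₕ)sₕ²/nₕ with Wₕ = Nₕ/45081:
  Dept IV: (14843/45081)²·(1−1294/14843)·168/1294 = 0.012847448
  Dept II: (17077/45081)²·(1−2616/17077)·420.1/2616 = 0.019513616
  Dept III: (13161/45081)²·(1−1918/13161)·204/1918 = 0.0077440042
  → Var(ȳ_str) = 0.040105068.
Var(ȳ_srs) = (1 − 5828/45081)·419.5/5828 = 0.062674624.
deff = 0.040105068 / 0.062674624 = 0.6399.

0.6399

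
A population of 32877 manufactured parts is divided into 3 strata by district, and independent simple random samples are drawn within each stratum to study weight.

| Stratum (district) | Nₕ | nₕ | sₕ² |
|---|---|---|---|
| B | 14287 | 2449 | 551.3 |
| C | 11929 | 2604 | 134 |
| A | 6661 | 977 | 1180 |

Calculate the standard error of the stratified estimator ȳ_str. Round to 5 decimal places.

0.28779

Var(ȳ_str) = Σₕ Wₕ²(1 − fₕ)sₕ²/nₕ with Wₕ = Nₕ/N, N = 32877.
B: Wₕ = 0.43455911; term = 0.43455911²·(1 − 0.17141457)·551.3/2449 = 0.035223639.
C: Wₕ = 0.36283724; term = 0.36283724²·(1 − 0.21829156)·134/2604 = 0.0052958093.
A: Wₕ = 0.20260364; term = 0.20260364²·(1 − 0.14667467)·1180/977 = 0.042305476.
Sum = 0.082824924.
SE = √(0.082824924) = 0.28779.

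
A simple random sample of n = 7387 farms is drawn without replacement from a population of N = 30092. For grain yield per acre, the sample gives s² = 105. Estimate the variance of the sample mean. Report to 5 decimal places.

Under SRS without replacement, Var(ȳ) = (1 − f)·s²/n with f = n/N = 7387/30092 = 0.24548053.
Var(ȳ) = (1 − 0.24548053)·105/7387 = 0.75451947·0.01421416 = 0.010724861.

0.01072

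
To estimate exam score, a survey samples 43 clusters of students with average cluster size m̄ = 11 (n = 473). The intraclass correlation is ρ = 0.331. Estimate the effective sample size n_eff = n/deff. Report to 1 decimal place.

deff = 1 + (11 − 1)·0.331 = 1 + 3.31 = 4.31.
n_eff = 473 / 4.31 = 109.7.

109.7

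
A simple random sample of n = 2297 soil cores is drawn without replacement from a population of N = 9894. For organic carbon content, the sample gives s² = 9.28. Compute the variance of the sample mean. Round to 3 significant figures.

Under SRS without replacement, Var(ȳ) = (1 − f)·s²/n with f = n/N = 2297/9894 = 0.23216091.
Var(ȳ) = (1 − 0.23216091)·9.28/2297 = 0.76783909·0.0040400522 = 0.0031021101.

0.00310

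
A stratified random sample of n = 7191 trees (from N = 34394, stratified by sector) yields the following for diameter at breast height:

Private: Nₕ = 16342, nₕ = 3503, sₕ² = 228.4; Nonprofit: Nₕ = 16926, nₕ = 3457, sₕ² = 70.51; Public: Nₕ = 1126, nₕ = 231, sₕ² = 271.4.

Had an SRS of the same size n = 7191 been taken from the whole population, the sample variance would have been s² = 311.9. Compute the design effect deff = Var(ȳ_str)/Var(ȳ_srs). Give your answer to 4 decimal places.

Var(ȳ_str) = Σ Wₕ²(1−fₕ)sₕ²/nₕ with Wₕ = Nₕ/34394:
  Private: (16342/34394)²·(1−3503/16342)·228.4/3503 = 0.011564504
  Nonprofit: (16926/34394)²·(1−3457/16926)·70.51/3457 = 0.0039307521
  Public: (1126/34394)²·(1−231/1126)·271.4/231 = 0.0010009074
  → Var(ȳ_str) = 0.016496164.
Var(ȳ_srs) = (1 − 7191/34394)·311.9/7191 = 0.034305219.
deff = 0.016496164 / 0.034305219 = 0.4809.

0.4809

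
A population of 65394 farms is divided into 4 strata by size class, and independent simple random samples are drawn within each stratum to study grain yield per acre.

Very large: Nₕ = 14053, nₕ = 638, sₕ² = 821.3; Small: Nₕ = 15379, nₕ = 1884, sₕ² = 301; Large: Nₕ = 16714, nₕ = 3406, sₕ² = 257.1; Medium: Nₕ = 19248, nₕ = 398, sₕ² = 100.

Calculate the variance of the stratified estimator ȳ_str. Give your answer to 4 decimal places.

0.0897

Var(ȳ_str) = Σₕ Wₕ²(1 − fₕ)sₕ²/nₕ with Wₕ = Nₕ/N, N = 65394.
Very large: Wₕ = 0.21489739; term = 0.21489739²·(1 − 0.04539956)·821.3/638 = 0.056749895.
Small: Wₕ = 0.23517448; term = 0.23517448²·(1 − 0.12250471)·301/1884 = 0.0077537318.
Large: Wₕ = 0.25558920; term = 0.25558920²·(1 − 0.20378126)·257.1/3406 = 0.0039262217.
Medium: Wₕ = 0.29433893; term = 0.29433893²·(1 − 0.02067747)·100/398 = 0.021317589.
Sum = 0.089747438.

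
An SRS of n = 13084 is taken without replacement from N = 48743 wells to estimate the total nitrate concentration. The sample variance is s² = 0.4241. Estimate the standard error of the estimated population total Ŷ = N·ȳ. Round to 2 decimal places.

237.36

Var(Ŷ) = N²·Var(ȳ) = N²·(1 − n/N)·s²/n.
f = 13084/48743 = 0.26842829; Var(ȳ) = 0.73157171·0.4241/13084 = 2.3712898 × 10^-5.
Var(Ŷ) = 48743² · (2.3712898 × 10^-5) = 56339.001.
SE(Ŷ) = √(56339.001) = 237.36.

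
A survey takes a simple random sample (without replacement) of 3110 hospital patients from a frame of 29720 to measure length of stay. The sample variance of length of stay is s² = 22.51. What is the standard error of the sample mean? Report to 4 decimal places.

0.0805

Under SRS without replacement, Var(ȳ) = (1 − f)·s²/n with f = n/N = 3110/29720 = 0.10464334.
Var(ȳ) = (1 − 0.10464334)·22.51/3110 = 0.89535666·0.0072379421 = 0.0064805397.
SE(ȳ) = √(0.0064805397) = 0.0805.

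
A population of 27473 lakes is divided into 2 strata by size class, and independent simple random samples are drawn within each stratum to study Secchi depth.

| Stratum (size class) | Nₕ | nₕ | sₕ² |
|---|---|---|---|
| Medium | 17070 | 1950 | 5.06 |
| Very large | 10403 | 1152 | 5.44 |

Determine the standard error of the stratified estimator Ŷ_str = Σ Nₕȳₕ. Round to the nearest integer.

Var(Ŷ_str) = Σₕ Nₕ²(1 − fₕ)sₕ²/nₕ.
Medium: 17070²·(1 − 1950/17070)·5.06/1950 = 669732.26.
Very large: 10403²·(1 − 1152/10403)·5.44/1152 = 454457.94.
Sum = 1.1241902 × 10^6.
SE = √(1.1241902 × 10^6) = 1060.

1060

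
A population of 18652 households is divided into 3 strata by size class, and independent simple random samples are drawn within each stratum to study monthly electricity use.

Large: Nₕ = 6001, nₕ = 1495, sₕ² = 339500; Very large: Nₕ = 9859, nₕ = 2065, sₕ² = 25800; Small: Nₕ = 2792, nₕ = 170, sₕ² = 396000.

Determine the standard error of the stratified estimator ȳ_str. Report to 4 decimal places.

8.3323

Var(ȳ_str) = Σₕ Wₕ²(1 − fₕ)sₕ²/nₕ with Wₕ = Nₕ/N, N = 18652.
Large: Wₕ = 0.32173493; term = 0.32173493²·(1 − 0.24912515)·339500/1495 = 17.650727.
Very large: Wₕ = 0.52857602; term = 0.52857602²·(1 − 0.20945329)·25800/2065 = 2.7595744.
Small: Wₕ = 0.14968904; term = 0.14968904²·(1 − 0.06088825)·396000/170 = 49.016642.
Sum = 69.426943.
SE = √(69.426943) = 8.3323.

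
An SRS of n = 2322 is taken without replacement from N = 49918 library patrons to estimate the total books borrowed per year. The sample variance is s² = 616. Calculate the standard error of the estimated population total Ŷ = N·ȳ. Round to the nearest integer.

25106

Var(Ŷ) = N²·Var(ȳ) = N²·(1 − n/N)·s²/n.
f = 2322/49918 = 0.04651629; Var(ȳ) = 0.95348371·616/2322 = 0.25294831.
Var(Ŷ) = 49918² · 0.25294831 = 6.302983 × 10^8.
SE(Ŷ) = √(6.302983 × 10^8) = 25106.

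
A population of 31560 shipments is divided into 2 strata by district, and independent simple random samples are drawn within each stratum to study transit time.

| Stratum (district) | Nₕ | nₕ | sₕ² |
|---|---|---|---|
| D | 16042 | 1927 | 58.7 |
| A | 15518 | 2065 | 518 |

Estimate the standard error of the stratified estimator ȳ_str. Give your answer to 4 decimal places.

Var(ȳ_str) = Σₕ Wₕ²(1 − fₕ)sₕ²/nₕ with Wₕ = Nₕ/N, N = 31560.
D: Wₕ = 0.50830165; term = 0.50830165²·(1 − 0.12012218)·58.7/1927 = 0.0069250321.
A: Wₕ = 0.49169835; term = 0.49169835²·(1 − 0.13307127)·518/2065 = 0.052576371.
Sum = 0.059501403.
SE = √(0.059501403) = 0.2439.

0.2439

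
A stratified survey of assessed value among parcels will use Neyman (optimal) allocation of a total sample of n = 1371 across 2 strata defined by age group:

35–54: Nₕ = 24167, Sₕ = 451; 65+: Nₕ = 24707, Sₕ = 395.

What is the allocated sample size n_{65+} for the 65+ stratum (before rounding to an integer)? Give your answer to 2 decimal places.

647.67

Neyman allocation: nₕ = n·NₕSₕ / Σⱼ NⱼSⱼ.
Σ NⱼSⱼ = 24167·451 + 24707·395 = 2.0658582 × 10^7.
n_{65+} = 1371·24707·395 / (2.0658582 × 10^7) = 647.67.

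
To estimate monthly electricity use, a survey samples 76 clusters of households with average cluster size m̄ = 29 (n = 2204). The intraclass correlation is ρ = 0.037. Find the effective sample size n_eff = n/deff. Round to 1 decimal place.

1082.5

deff = 1 + (29 − 1)·0.037 = 1 + 1.036 = 2.036.
n_eff = 2204 / 2.036 = 1082.5.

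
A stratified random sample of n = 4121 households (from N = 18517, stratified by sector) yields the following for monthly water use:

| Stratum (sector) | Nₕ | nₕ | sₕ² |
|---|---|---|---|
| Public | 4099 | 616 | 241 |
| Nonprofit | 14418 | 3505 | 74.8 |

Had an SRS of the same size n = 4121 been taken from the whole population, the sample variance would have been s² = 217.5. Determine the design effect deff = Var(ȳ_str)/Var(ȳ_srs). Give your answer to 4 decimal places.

Var(ȳ_str) = Σ Wₕ²(1−fₕ)sₕ²/nₕ with Wₕ = Nₕ/18517:
  Public: (4099/18517)²·(1−616/4099)·241/616 = 0.016290202
  Nonprofit: (14418/18517)²·(1−3505/14418)·74.8/3505 = 0.0097931295
  → Var(ȳ_str) = 0.026083332.
Var(ȳ_srs) = (1 − 4121/18517)·217.5/4121 = 0.041032489.
deff = 0.026083332 / 0.041032489 = 0.6357.

0.6357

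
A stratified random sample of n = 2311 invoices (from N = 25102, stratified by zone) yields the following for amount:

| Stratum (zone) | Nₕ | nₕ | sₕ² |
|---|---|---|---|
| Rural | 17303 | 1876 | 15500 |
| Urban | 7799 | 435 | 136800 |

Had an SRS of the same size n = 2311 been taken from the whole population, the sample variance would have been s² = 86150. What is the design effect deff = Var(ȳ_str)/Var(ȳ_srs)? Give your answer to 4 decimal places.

0.9503

Var(ȳ_str) = Σ Wₕ²(1−fₕ)sₕ²/nₕ with Wₕ = Nₕ/25102:
  Rural: (17303/25102)²·(1−1876/17303)·15500/1876 = 3.5001375
  Urban: (7799/25102)²·(1−435/7799)·136800/435 = 28.663742
  → Var(ȳ_str) = 32.16388.
Var(ȳ_srs) = (1 − 2311/25102)·86150/2311 = 33.846237.
deff = 32.16388 / 33.846237 = 0.9503.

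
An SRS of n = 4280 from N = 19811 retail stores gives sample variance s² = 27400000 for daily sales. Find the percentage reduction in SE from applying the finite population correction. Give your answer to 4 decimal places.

f = n/N = 4280/19811 = 0.21604159.
SE_no-fpc = √(s²/n) = 80.011681; SE_fpc = √((1−f)s²/n) = 70.843483.
Ratio = √(1−f) = 0.88541426. Reduction = 100·(1 − 0.88541426) = 11.4586%.

11.4586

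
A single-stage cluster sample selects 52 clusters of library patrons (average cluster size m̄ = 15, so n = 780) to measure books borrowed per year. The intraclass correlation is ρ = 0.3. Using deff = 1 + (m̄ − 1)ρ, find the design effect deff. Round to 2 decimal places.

deff = 1 + (15 − 1)·0.3 = 1 + 4.2 = 5.2.

5.20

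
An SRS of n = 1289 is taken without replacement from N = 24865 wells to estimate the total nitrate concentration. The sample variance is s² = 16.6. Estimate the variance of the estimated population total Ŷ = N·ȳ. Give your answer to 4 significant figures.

Var(Ŷ) = N²·Var(ȳ) = N²·(1 − n/N)·s²/n.
f = 1289/24865 = 0.05183994; Var(ȳ) = 0.94816006·16.6/1289 = 0.012210595.
Var(Ŷ) = 24865² · 0.012210595 = 7.5494229 × 10^6.

7.549 × 10^6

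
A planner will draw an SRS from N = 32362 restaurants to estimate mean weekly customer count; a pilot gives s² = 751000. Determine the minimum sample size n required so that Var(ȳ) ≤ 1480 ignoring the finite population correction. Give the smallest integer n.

Without fpc, n₀ = s²/D = 751000/1480 = 507.4324.
Rounding up, n = 508.

508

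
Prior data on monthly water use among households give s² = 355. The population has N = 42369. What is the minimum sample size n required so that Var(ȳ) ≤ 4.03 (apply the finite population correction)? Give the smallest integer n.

88

Without fpc, n₀ = s²/D = 355/4.03 = 88.0893.
With fpc, (1 − n/N)·s²/n ≤ D requires n ≥ n₀/(1 + n₀/N) = 88.0893/(1 + 88.0893/42369) = 87.9065.
Rounding up, n = 88.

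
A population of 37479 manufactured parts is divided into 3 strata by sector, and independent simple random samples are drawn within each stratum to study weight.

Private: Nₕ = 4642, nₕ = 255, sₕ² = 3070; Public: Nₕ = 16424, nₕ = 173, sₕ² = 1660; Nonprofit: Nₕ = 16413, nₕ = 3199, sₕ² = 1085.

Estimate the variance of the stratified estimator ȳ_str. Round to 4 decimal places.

Var(ȳ_str) = Σₕ Wₕ²(1 − fₕ)sₕ²/nₕ with Wₕ = Nₕ/N, N = 37479.
Private: Wₕ = 0.12385603; term = 0.12385603²·(1 − 0.05493322)·3070/255 = 0.17454.
Public: Wₕ = 0.43821874; term = 0.43821874²·(1 − 0.01053337)·1660/173 = 1.823245.
Nonprofit: Wₕ = 0.43792524; term = 0.43792524²·(1 − 0.19490648)·1085/3199 = 0.052367493.
Sum = 2.0501525.

2.0502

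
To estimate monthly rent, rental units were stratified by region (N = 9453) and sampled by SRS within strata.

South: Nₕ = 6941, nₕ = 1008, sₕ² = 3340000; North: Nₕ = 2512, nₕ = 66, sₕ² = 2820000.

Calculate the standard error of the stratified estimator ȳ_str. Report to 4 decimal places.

66.8203

Var(ȳ_str) = Σₕ Wₕ²(1 − fₕ)sₕ²/nₕ with Wₕ = Nₕ/N, N = 9453.
South: Wₕ = 0.73426425; term = 0.73426425²·(1 − 0.14522403)·3340000/1008 = 1527.014.
North: Wₕ = 0.26573575; term = 0.26573575²·(1 − 0.02627389)·2820000/66 = 2937.9334.
Sum = 4464.9474.
SE = √(4464.9474) = 66.8203.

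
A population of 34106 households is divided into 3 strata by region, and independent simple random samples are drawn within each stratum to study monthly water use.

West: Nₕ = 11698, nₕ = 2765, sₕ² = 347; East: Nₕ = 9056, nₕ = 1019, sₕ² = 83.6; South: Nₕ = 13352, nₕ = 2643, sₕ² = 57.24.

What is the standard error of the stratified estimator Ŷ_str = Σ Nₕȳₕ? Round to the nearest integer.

Var(Ŷ_str) = Σₕ Nₕ²(1 − fₕ)sₕ²/nₕ.
West: 11698²·(1 − 2765/11698)·347/2765 = 1.3114245 × 10^7.
East: 9056²·(1 − 1019/9056)·83.6/1019 = 5.9712118 × 10^6.
South: 13352²·(1 − 2643/13352)·57.24/2643 = 3.0966898 × 10^6.
Sum = 2.2182147 × 10^7.
SE = √(2.2182147 × 10^7) = 4710.

4710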